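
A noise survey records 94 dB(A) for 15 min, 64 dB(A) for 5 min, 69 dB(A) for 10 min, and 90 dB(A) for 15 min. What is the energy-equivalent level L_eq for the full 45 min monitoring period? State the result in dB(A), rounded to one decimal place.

90.7 dB(A)

Weight each interval's intensity by its duration and average over T = 45 min:
Σ tᵢ·10^(Lᵢ/10) = 15·10^(94/10) + 5·10^(64/10) + 10·10^(69/10) + 15·10^(90/10) = 5.277e+10.
L_eq = 10·log₁₀(5.277e+10/45) = 90.69 dB(A).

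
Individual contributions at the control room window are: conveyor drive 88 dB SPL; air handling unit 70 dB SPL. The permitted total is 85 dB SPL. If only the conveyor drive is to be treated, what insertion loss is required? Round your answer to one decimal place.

The untreated sources together contribute 10^(70/10) = 1.000e+07, i.e. 70.00 dB SPL.
The limit corresponds to 10^(85/10) = 3.162e+08; subtracting the fixed part leaves 3.062e+08 for the conveyor drive, i.e. 84.86 dB SPL.
So the conveyor drive must be reduced from 88 to 84.86 dB SPL: IL = 3.14 dB.

3.1 dB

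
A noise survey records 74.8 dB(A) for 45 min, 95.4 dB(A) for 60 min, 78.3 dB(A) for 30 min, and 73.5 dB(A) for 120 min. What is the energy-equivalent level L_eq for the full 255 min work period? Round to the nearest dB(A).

Weight each interval's intensity by its duration and average over T = 255 min:
Σ tᵢ·10^(Lᵢ/10) = 45·10^(74.8/10) + 60·10^(95.4/10) + 30·10^(78.3/10) + 120·10^(73.5/10) = 2.141e+11.
L_eq = 10·log₁₀(2.141e+11/255) = 89.24 dB(A).

89 dB(A)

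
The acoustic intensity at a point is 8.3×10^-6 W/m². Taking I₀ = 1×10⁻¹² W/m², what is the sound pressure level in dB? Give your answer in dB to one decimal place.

69.2 dB

I/I₀ = 8.3×10^-6/10⁻¹² = 8.3×10^6, and L = 10·log₁₀(I/I₀).
L = 10·(0.9191 + 6) = 69.19 dB.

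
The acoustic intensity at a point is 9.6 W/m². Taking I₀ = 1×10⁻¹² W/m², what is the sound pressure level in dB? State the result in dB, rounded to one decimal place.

129.8 dB

I/I₀ = 9.6/10⁻¹² = 9.6×10^12, and L = 10·log₁₀(I/I₀).
L = 10·(0.9823 + 12) = 129.82 dB.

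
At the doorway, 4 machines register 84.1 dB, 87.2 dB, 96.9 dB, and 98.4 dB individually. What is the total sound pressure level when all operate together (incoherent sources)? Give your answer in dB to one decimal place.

101.0 dB

For uncorrelated sources the intensities add, so convert each level to linear form, sum, and take 10·log₁₀ of the total.
Σ 10^(L/10) = 10^(84.1/10) + 10^(87.2/10) + 10^(96.9/10) + 10^(98.4/10) = 1.260e+10.
L_total = 10·log₁₀(1.260e+10) = 101.00 dB.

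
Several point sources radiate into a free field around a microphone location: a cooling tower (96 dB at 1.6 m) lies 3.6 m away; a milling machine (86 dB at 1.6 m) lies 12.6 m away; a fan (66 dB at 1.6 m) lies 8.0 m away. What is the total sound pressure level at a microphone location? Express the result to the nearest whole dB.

89 dB

First find each source's level at the receiver (point-source: −20·log₁₀(r/r_ref)), then combine on an intensity basis.
cooling tower: 96 − 20·log₁₀(3.6/1.6) = 96 − 7.04 = 88.96 dB.
milling machine: 86 − 20·log₁₀(12.6/1.6) = 86 − 17.93 = 68.07 dB.
fan: 66 − 20·log₁₀(8.0/1.6) = 66 − 13.98 = 52.02 dB.
Σ 10^(L/10) = 7.930e+08 → L_total = 10·log₁₀(7.930e+08) = 88.99 dB.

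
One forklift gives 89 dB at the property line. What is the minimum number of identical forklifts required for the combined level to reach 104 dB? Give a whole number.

Need L₁ + 10·log₁₀ N ≥ 104, i.e. log₁₀ N ≥ 1.50.
N ≥ 10^(15.0/10) = 31.623, so N = 32.

32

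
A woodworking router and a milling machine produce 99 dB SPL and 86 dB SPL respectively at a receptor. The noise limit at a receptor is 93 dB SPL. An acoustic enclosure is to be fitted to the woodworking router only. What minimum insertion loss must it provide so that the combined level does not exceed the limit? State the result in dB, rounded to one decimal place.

Fixed contribution from the other source: Σ 10^(L/10) = 10^(86/10) = 3.981e+08 (86.00 dB SPL).
The limit corresponds to 10^(93/10) = 1.995e+09; subtracting the fixed part leaves 1.597e+09 for the woodworking router, i.e. 92.03 dB SPL.
Required insertion loss = 99 − 92.03 = 6.97 dB.

7.0 dB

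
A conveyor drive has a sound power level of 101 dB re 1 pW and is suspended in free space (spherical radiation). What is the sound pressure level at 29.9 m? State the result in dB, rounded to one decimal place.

L_p = L_w − 10·log₁₀(4π·r²) with r = 29.9 m.
4π·r² = 1.123e+04 m², 10·log₁₀ of that is 40.506 dB.
L_p = 101 − 40.506 = 60.49 dB.

60.5 dB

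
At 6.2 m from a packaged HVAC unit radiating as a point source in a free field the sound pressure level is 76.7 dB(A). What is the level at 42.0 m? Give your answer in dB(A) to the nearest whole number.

Point-source attenuation: ΔL = 20·log₁₀(r₂/r₁) = 20·log₁₀(42.0/6.2) = 16.617 dB.
L₂ = 76.7 − 20·log₁₀(42.0/6.2) = 76.7 − 16.617 = 60.08 dB(A).

60 dB(A)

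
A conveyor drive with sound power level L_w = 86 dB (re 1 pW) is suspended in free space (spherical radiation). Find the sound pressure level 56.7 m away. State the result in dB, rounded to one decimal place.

Free-field spherical radiation: L_p = L_w − 10·log₁₀(4π·r²), r = 56.7 m.
4π·r² = 4.04e+04 m², 10·log₁₀ of that is 46.064 dB.
L_p = 86 − 46.064 = 39.94 dB.

39.9 dB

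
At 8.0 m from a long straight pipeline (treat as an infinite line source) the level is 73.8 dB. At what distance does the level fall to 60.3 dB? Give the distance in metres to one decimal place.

179.1 m

The 13.5 dB drop corresponds to a distance ratio of 10^(13.5/10) for a line source.
r₂ = 8.0·10^((73.8−60.3)/10) = 8.0·10^(13.5/10) = 179.10 m.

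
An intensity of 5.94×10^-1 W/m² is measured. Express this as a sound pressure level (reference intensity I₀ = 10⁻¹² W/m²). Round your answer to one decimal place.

Dividing by I₀ shifts the exponent by 12: I/I₀ = 5.94×10^11.
L = 10·(0.7738 + 11) = 117.74 dB.

117.7 dB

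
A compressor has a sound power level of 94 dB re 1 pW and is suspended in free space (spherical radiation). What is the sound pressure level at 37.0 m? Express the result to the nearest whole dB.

52 dB

L_p = L_w − 10·log₁₀(4π·r²) with r = 37.0 m.
4π·r² = 1.72e+04 m², 10·log₁₀ of that is 42.356 dB.
L_p = 94 − 42.356 = 51.64 dB.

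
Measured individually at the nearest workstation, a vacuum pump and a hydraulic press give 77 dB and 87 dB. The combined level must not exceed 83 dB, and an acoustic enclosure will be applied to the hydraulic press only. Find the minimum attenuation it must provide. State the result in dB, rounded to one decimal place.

The untreated sources together contribute 10^(77/10) = 5.012e+07, i.e. 77.00 dB.
To meet 83 dB overall, the treated hydraulic press may contribute at most 10^(83/10) − 5.012e+07 = 1.494e+08, i.e. 81.74 dB.
So the hydraulic press must be reduced from 87 to 81.74 dB: IL = 5.26 dB.

5.3 dB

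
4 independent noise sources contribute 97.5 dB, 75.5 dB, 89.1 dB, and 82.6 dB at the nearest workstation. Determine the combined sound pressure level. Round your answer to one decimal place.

98.2 dB

Incoherent sources combine by intensity addition: L_total = 10·log₁₀(Σ 10^(L_i/10)).
Σ 10^(L/10) = 10^(97.5/10) + 10^(75.5/10) + 10^(89.1/10) + 10^(82.6/10) = 6.654e+09.
L_total = 10·log₁₀(6.654e+09) = 98.23 dB.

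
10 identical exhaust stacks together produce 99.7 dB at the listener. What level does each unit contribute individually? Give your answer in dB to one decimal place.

For N identical incoherent sources L_total = L₁ + 10·log₁₀ N, so L₁ = 99.7 − 10·log₁₀(10) = 99.7 − 10.000.

89.7 dB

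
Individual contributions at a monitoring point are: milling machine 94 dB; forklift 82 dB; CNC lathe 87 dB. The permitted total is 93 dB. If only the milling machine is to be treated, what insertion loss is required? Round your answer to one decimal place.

2.7 dB

Everything except the milling machine sums to 10^(82/10) + 10^(87/10) = 6.597e+08 in linear terms, 88.19 dB.
To meet 93 dB overall, the treated milling machine may contribute at most 10^(93/10) − 6.597e+08 = 1.336e+09, i.e. 91.26 dB.
Required insertion loss = 94 − 91.26 = 2.74 dB.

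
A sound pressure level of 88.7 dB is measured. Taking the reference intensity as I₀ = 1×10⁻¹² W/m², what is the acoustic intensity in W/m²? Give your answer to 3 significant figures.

0.000741 W/m²

L = 10·log₁₀(I/I₀) ⇒ I = I₀·10^(L/10) = 10⁻¹² × 10^8.87.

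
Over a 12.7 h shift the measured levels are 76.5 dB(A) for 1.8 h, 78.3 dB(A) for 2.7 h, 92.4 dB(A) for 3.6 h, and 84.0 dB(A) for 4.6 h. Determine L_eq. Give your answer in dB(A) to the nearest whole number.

The energy average is taken in the linear domain: L_eq = 10·log₁₀[(Σ tᵢ·10^(Lᵢ/10))/T], T = 12.7 h.
Σ tᵢ·10^(Lᵢ/10) = 1.8·10^(76.5/10) + 2.7·10^(78.3/10) + 3.6·10^(92.4/10) + 4.6·10^(84.0/10) = 7.674e+09.
L_eq = 10·log₁₀(7.674e+09/12.7) = 87.81 dB(A).

88 dB(A)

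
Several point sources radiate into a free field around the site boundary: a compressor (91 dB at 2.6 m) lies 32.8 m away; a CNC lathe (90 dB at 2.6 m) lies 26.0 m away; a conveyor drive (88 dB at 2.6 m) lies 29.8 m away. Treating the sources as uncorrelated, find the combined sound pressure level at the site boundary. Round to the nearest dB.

74 dB

First find each source's level at the receiver (point-source: −20·log₁₀(r/r_ref)), then combine on an intensity basis.
compressor: 91 − 20·log₁₀(32.8/2.6) = 91 − 22.02 = 68.98 dB.
CNC lathe: 90 − 20·log₁₀(26.0/2.6) = 90 − 20.00 = 70.00 dB.
conveyor drive: 88 − 20·log₁₀(29.8/2.6) = 88 − 21.18 = 66.82 dB.
Σ 10^(L/10) = 2.271e+07 → L_total = 10·log₁₀(2.271e+07) = 73.56 dB.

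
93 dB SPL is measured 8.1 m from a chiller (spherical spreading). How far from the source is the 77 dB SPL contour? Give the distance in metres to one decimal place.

Point-source spreading drops the level by 20·log₁₀(r₂/r₁); inverting, r₂/r₁ = 10^(ΔL/20).
r₂ = 8.1·10^((93−77)/20) = 8.1·10^(16.0/20) = 51.11 m.

51.1 m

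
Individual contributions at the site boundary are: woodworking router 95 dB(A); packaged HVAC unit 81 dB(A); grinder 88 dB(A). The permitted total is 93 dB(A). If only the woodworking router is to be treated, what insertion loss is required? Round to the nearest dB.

4 dB

The untreated sources together contribute 10^(81/10) + 10^(88/10) = 7.568e+08, i.e. 88.79 dB(A).
To meet 93 dB(A) overall, the treated woodworking router may contribute at most 10^(93/10) − 7.568e+08 = 1.238e+09, i.e. 90.93 dB(A).
So the woodworking router must be reduced from 95 to 90.93 dB(A): IL = 4.07 dB.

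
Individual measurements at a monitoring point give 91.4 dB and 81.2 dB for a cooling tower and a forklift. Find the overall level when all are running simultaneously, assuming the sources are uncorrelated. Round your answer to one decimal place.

91.8 dB

Incoherent sources combine by intensity addition: L_total = 10·log₁₀(Σ 10^(L_i/10)).
Σ 10^(L/10) = 10^(91.4/10) + 10^(81.2/10) = 1.512e+09.
L_total = 10·log₁₀(1.512e+09) = 91.80 dB.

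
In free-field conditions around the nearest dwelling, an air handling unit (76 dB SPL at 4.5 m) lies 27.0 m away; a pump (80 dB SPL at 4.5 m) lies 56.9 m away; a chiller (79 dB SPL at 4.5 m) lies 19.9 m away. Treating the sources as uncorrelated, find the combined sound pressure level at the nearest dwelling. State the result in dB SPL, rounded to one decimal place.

Propagate each source to the receiver with L = L_ref − 20·log₁₀(r/r_ref), then add intensities.
air handling unit: 76 − 20·log₁₀(27.0/4.5) = 76 − 15.56 = 60.44 dB SPL.
pump: 80 − 20·log₁₀(56.9/4.5) = 80 − 22.04 = 57.96 dB SPL.
chiller: 79 − 20·log₁₀(19.9/4.5) = 79 − 12.91 = 66.09 dB SPL.
Σ 10^(L/10) = 5.793e+06 → L_total = 10·log₁₀(5.793e+06) = 67.63 dB SPL.

67.6 dB SPL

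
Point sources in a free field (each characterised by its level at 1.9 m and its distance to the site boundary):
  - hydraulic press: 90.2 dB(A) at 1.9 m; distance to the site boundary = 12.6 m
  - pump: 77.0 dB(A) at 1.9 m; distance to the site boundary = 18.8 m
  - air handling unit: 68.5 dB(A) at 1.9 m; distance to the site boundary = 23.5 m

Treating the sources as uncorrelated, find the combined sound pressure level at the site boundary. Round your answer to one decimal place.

First find each source's level at the receiver (point-source: −20·log₁₀(r/r_ref)), then combine on an intensity basis.
hydraulic press: 90.2 − 20·log₁₀(12.6/1.9) = 90.2 − 16.43 = 73.77 dB(A).
pump: 77.0 − 20·log₁₀(18.8/1.9) = 77.0 − 19.91 = 57.09 dB(A).
air handling unit: 68.5 − 20·log₁₀(23.5/1.9) = 68.5 − 21.85 = 46.65 dB(A).
Σ 10^(L/10) = 2.437e+07 → L_total = 10·log₁₀(2.437e+07) = 73.87 dB(A).

73.9 dB(A)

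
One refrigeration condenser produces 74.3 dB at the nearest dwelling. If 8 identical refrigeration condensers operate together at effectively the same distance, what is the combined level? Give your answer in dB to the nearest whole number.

83 dB

N identical incoherent sources raise the level by 10·log₁₀ N.
L_total = 74.3 + 10·log₁₀(8) = 74.3 + 9.031 = 83.33 dB.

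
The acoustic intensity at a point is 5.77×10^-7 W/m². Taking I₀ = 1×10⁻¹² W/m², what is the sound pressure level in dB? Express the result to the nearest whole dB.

58 dB

I/I₀ = 5.77×10^-7/10⁻¹² = 5.77×10^5, and L = 10·log₁₀(I/I₀).
L = 10·(0.7612 + 5) = 57.61 dB.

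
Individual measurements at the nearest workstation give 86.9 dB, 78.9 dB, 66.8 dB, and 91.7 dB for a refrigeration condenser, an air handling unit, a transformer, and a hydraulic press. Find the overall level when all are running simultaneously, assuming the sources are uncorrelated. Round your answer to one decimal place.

93.1 dB

Incoherent sources combine by intensity addition: L_total = 10·log₁₀(Σ 10^(L_i/10)).
Σ 10^(L/10) = 10^(86.9/10) + 10^(78.9/10) + 10^(66.8/10) + 10^(91.7/10) = 2.051e+09.
L_total = 10·log₁₀(2.051e+09) = 93.12 dB.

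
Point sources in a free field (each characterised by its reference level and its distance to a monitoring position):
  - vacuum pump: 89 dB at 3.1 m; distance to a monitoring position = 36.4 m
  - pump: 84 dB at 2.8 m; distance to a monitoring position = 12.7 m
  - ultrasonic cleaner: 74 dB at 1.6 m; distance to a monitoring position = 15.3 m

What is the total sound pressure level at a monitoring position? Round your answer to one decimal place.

Propagate each source to the receiver with L = L_ref − 20·log₁₀(r/r_ref), then add intensities.
vacuum pump: 89 − 20·log₁₀(36.4/3.1) = 89 − 21.39 = 67.61 dB.
pump: 84 − 20·log₁₀(12.7/2.8) = 84 − 13.13 = 70.87 dB.
ultrasonic cleaner: 74 − 20·log₁₀(15.3/1.6) = 74 − 19.61 = 54.39 dB.
Σ 10^(L/10) = 1.825e+07 → L_total = 10·log₁₀(1.825e+07) = 72.61 dB.

72.6 dB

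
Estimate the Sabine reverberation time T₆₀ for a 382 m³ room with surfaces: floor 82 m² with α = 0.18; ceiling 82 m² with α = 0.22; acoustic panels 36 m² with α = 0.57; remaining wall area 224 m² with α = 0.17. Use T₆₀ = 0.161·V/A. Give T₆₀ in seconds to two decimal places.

Total absorption A = 82·0.18 + 82·0.22 + 36·0.57 + 224·0.17 = 91.40 m² sabins.
T₆₀ = 0.161·V/A = 0.161·382/91.40 = 0.673 s.

0.67 s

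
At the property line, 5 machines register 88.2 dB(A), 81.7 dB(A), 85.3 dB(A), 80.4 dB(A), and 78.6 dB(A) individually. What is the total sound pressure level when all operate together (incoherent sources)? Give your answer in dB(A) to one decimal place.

91.2 dB(A)

For uncorrelated sources the intensities add, so convert each level to linear form, sum, and take 10·log₁₀ of the total.
Σ 10^(L/10) = 10^(88.2/10) + 10^(81.7/10) + 10^(85.3/10) + 10^(80.4/10) + 10^(78.6/10) = 1.330e+09.
L_total = 10·log₁₀(1.330e+09) = 91.24 dB(A).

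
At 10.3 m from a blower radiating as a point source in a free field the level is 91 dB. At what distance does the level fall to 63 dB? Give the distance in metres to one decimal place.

Point-source spreading drops the level by 20·log₁₀(r₂/r₁); inverting, r₂/r₁ = 10^(ΔL/20).
r₂ = 10.3·10^((91−63)/20) = 10.3·10^(28.0/20) = 258.72 m.

258.7 m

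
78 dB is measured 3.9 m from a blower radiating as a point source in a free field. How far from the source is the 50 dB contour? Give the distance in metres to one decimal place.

The 28.0 dB drop corresponds to a distance ratio of 10^(28.0/20) for a point source.
r₂ = 3.9·10^((78−50)/20) = 3.9·10^(28.0/20) = 97.96 m.

98.0 m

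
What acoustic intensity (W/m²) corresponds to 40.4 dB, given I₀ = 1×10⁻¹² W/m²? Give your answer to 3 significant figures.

1.10e-08 W/m²

L = 10·log₁₀(I/I₀) ⇒ I = I₀·10^(L/10) = 10⁻¹² × 10^4.04.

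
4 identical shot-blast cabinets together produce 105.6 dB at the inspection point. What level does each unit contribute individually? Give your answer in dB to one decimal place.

99.6 dB

4 equal contributions raise the level by 10·log₁₀ 4 = 6.021 dB, so each unit alone gives 105.6 − 6.021.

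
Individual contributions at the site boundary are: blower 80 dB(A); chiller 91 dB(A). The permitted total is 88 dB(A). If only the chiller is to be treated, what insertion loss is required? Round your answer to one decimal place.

Fixed contribution from the other source: Σ 10^(L/10) = 10^(80/10) = 1.000e+08 (80.00 dB(A)).
The limit corresponds to 10^(88/10) = 6.310e+08; subtracting the fixed part leaves 5.310e+08 for the chiller, i.e. 87.25 dB(A).
Required insertion loss = 91 − 87.25 = 3.75 dB.

3.7 dB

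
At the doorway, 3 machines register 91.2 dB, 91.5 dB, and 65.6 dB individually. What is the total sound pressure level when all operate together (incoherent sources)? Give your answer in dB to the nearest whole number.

94 dB

For uncorrelated sources the intensities add, so convert each level to linear form, sum, and take 10·log₁₀ of the total.
Σ 10^(L/10) = 10^(91.2/10) + 10^(91.5/10) + 10^(65.6/10) = 2.734e+09.
L_total = 10·log₁₀(2.734e+09) = 94.37 dB.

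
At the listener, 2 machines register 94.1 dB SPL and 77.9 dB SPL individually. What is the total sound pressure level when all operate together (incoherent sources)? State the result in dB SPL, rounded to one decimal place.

For uncorrelated sources the intensities add, so convert each level to linear form, sum, and take 10·log₁₀ of the total.
Σ 10^(L/10) = 10^(94.1/10) + 10^(77.9/10) = 2.632e+09.
L_total = 10·log₁₀(2.632e+09) = 94.20 dB SPL.

94.2 dB SPL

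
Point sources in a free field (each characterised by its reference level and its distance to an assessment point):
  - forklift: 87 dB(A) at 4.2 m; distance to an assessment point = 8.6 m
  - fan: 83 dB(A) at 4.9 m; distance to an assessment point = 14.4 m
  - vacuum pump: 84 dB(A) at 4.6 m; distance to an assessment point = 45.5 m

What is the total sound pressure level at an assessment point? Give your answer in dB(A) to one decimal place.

Apply inverse-square spreading to bring every level to the receiver, then sum 10^(L/10).
forklift: 87 − 20·log₁₀(8.6/4.2) = 87 − 6.22 = 80.78 dB(A).
fan: 83 − 20·log₁₀(14.4/4.9) = 83 − 9.36 = 73.64 dB(A).
vacuum pump: 84 − 20·log₁₀(45.5/4.6) = 84 − 19.91 = 64.09 dB(A).
Σ 10^(L/10) = 1.452e+08 → L_total = 10·log₁₀(1.452e+08) = 81.62 dB(A).

81.6 dB(A)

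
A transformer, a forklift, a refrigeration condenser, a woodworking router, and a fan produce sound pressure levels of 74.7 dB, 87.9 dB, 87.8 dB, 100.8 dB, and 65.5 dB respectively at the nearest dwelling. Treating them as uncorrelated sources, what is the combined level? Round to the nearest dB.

101 dB

For uncorrelated sources the intensities add, so convert each level to linear form, sum, and take 10·log₁₀ of the total.
Σ 10^(L/10) = 10^(74.7/10) + 10^(87.9/10) + 10^(87.8/10) + 10^(100.8/10) + 10^(65.5/10) = 1.327e+10.
L_total = 10·log₁₀(1.327e+10) = 101.23 dB.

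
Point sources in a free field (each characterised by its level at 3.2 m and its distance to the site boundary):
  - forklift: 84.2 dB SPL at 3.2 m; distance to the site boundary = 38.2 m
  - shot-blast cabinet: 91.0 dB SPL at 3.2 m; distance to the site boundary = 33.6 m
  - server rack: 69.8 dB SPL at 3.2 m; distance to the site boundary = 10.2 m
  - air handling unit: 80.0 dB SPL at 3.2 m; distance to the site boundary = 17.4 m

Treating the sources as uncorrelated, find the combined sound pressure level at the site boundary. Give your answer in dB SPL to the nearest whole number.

First find each source's level at the receiver (point-source: −20·log₁₀(r/r_ref)), then combine on an intensity basis.
forklift: 84.2 − 20·log₁₀(38.2/3.2) = 84.2 − 21.54 = 62.66 dB SPL.
shot-blast cabinet: 91.0 − 20·log₁₀(33.6/3.2) = 91.0 − 20.42 = 70.58 dB SPL.
server rack: 69.8 − 20·log₁₀(10.2/3.2) = 69.8 − 10.07 = 59.73 dB SPL.
air handling unit: 80.0 − 20·log₁₀(17.4/3.2) = 80.0 − 14.71 = 65.29 dB SPL.
Σ 10^(L/10) = 1.759e+07 → L_total = 10·log₁₀(1.759e+07) = 72.45 dB SPL.

72 dB SPL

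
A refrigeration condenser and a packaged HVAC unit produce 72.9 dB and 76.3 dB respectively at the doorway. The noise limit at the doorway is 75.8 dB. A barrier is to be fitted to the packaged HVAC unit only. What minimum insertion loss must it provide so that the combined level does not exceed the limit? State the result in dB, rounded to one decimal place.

3.6 dB

Everything except the packaged HVAC unit sums to 10^(72.9/10) = 1.950e+07 in linear terms, 72.90 dB.
The limit corresponds to 10^(75.8/10) = 3.802e+07; subtracting the fixed part leaves 1.852e+07 for the packaged HVAC unit, i.e. 72.68 dB.
So the packaged HVAC unit must be reduced from 76.3 to 72.68 dB: IL = 3.62 dB.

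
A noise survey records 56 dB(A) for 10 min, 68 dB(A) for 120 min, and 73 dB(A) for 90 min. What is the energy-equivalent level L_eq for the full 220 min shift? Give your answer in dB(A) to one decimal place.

The energy average is taken in the linear domain: L_eq = 10·log₁₀[(Σ tᵢ·10^(Lᵢ/10))/T], T = 220 min.
Σ tᵢ·10^(Lᵢ/10) = 10·10^(56/10) + 120·10^(68/10) + 90·10^(73/10) = 2.557e+09.
L_eq = 10·log₁₀(2.557e+09/220) = 70.65 dB(A).

70.7 dB(A)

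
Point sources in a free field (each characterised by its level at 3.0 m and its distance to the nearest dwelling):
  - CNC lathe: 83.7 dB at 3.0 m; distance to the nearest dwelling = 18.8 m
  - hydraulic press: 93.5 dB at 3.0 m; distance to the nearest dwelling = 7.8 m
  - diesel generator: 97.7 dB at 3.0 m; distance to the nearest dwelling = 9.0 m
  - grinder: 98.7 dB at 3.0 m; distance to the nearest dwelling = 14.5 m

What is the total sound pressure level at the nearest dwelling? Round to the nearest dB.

First find each source's level at the receiver (point-source: −20·log₁₀(r/r_ref)), then combine on an intensity basis.
CNC lathe: 83.7 − 20·log₁₀(18.8/3.0) = 83.7 − 15.94 = 67.76 dB.
hydraulic press: 93.5 − 20·log₁₀(7.8/3.0) = 93.5 − 8.30 = 85.20 dB.
diesel generator: 97.7 − 20·log₁₀(9.0/3.0) = 97.7 − 9.54 = 88.16 dB.
grinder: 98.7 − 20·log₁₀(14.5/3.0) = 98.7 − 13.68 = 85.02 dB.
Σ 10^(L/10) = 1.309e+09 → L_total = 10·log₁₀(1.309e+09) = 91.17 dB.

91 dB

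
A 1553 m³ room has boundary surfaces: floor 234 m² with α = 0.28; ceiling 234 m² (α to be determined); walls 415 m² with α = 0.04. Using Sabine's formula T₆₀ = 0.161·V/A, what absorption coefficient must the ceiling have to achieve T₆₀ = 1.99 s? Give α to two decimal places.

0.19

A = 0.161·V/T₆₀ = 0.161·1553/1.99 = 125.64 m² sabins.
Absorption from the other surfaces = 234·0.28 + 415·0.04 = 82.12 m², so the ceiling must supply 43.52 m² over 234 m².
α = 43.52/234 = 0.186.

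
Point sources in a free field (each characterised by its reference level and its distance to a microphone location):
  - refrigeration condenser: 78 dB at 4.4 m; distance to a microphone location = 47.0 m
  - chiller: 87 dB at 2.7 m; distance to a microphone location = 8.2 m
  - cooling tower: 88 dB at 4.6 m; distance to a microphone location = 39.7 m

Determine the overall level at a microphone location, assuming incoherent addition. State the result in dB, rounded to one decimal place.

78.0 dB

First find each source's level at the receiver (point-source: −20·log₁₀(r/r_ref)), then combine on an intensity basis.
refrigeration condenser: 78 − 20·log₁₀(47.0/4.4) = 78 − 20.57 = 57.43 dB.
chiller: 87 − 20·log₁₀(8.2/2.7) = 87 − 9.65 = 77.35 dB.
cooling tower: 88 − 20·log₁₀(39.7/4.6) = 88 − 18.72 = 69.28 dB.
Σ 10^(L/10) = 6.336e+07 → L_total = 10·log₁₀(6.336e+07) = 78.02 dB.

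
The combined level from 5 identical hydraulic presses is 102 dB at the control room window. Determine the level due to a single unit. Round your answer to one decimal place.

95.0 dB

5 equal contributions raise the level by 10·log₁₀ 5 = 6.990 dB, so each unit alone gives 102 − 6.990.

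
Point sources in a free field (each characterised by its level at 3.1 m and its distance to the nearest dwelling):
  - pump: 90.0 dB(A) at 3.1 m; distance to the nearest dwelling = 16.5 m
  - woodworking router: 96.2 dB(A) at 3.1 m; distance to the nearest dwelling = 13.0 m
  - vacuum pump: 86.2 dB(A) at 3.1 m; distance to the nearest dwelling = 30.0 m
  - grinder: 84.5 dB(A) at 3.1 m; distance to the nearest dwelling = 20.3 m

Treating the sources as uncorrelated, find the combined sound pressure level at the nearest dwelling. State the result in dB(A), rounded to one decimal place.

84.5 dB(A)

Propagate each source to the receiver with L = L_ref − 20·log₁₀(r/r_ref), then add intensities.
pump: 90.0 − 20·log₁₀(16.5/3.1) = 90.0 − 14.52 = 75.48 dB(A).
woodworking router: 96.2 − 20·log₁₀(13.0/3.1) = 96.2 − 12.45 = 83.75 dB(A).
vacuum pump: 86.2 − 20·log₁₀(30.0/3.1) = 86.2 − 19.72 = 66.48 dB(A).
grinder: 84.5 − 20·log₁₀(20.3/3.1) = 84.5 − 16.32 = 68.18 dB(A).
Σ 10^(L/10) = 2.834e+08 → L_total = 10·log₁₀(2.834e+08) = 84.52 dB(A).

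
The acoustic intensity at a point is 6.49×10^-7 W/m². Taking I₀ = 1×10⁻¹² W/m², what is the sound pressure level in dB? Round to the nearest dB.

58 dB

L = 10·log₁₀(I/I₀) = 10·log₁₀(6.49×10^-7/10⁻¹²) = 10·log₁₀(6.49×10^5).
L = 10·(0.8122 + 5) = 58.12 dB.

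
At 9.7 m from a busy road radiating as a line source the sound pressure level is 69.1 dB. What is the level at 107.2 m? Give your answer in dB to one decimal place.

58.7 dB

Cylindrical spreading from a line source gives a 10·log₁₀(r₂/r₁) drop.
L₂ = 69.1 − 10·log₁₀(107.2/9.7) = 69.1 − 10.434 = 58.67 dB.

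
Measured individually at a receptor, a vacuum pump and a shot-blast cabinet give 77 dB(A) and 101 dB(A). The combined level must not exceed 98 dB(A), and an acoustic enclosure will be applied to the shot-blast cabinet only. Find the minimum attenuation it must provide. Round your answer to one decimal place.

3.0 dB

The untreated sources together contribute 10^(77/10) = 5.012e+07, i.e. 77.00 dB(A).
The limit corresponds to 10^(98/10) = 6.310e+09; subtracting the fixed part leaves 6.259e+09 for the shot-blast cabinet, i.e. 97.97 dB(A).
Required insertion loss = 101 − 97.97 = 3.03 dB.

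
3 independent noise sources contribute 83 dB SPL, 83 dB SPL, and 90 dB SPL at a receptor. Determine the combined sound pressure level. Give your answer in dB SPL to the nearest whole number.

91 dB SPL

Incoherent sources combine by intensity addition: L_total = 10·log₁₀(Σ 10^(L_i/10)).
Σ 10^(L/10) = 10^(83/10) + 10^(83/10) + 10^(90/10) = 1.399e+09.
L_total = 10·log₁₀(1.399e+09) = 91.46 dB SPL.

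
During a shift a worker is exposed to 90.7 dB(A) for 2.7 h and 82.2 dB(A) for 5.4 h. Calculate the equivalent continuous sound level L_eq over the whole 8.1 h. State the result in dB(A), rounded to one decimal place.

87.0 dB(A)

Weight each interval's intensity by its duration and average over T = 8.1 h:
Σ tᵢ·10^(Lᵢ/10) = 2.7·10^(90.7/10) + 5.4·10^(82.2/10) = 4.068e+09.
L_eq = 10·log₁₀(4.068e+09/8.1) = 87.01 dB(A).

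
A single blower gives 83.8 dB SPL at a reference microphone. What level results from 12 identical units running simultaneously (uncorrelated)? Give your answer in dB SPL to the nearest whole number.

N identical incoherent sources raise the level by 10·log₁₀ N.
L_total = 83.8 + 10·log₁₀(12) = 83.8 + 10.792 = 94.59 dB SPL.

95 dB SPL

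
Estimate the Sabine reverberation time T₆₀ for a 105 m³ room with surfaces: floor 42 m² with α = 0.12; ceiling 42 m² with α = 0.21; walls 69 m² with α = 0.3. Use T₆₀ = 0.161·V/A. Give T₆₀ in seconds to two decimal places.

0.49 s

Total absorption A = 42·0.12 + 42·0.21 + 69·0.3 = 34.56 m² sabins.
T₆₀ = 0.161·V/A = 0.161·105/34.56 = 0.489 s.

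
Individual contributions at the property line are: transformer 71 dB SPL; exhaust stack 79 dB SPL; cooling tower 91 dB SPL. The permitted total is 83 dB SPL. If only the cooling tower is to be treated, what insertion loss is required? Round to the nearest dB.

11 dB

Everything except the cooling tower sums to 10^(71/10) + 10^(79/10) = 9.202e+07 in linear terms, 79.64 dB SPL.
To meet 83 dB SPL overall, the treated cooling tower may contribute at most 10^(83/10) − 9.202e+07 = 1.075e+08, i.e. 80.31 dB SPL.
Required insertion loss = 91 − 80.31 = 10.69 dB.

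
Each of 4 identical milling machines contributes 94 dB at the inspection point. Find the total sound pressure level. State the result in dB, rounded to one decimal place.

100.0 dB

L_total = L₁ + 10·log₁₀ N for N identical incoherent sources.
L_total = 94 + 10·log₁₀(4) = 94 + 6.021 = 100.02 dB.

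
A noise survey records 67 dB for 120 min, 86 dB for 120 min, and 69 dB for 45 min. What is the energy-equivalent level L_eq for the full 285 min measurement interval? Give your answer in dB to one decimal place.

The energy average is taken in the linear domain: L_eq = 10·log₁₀[(Σ tᵢ·10^(Lᵢ/10))/T], T = 285 min.
Σ tᵢ·10^(Lᵢ/10) = 120·10^(67/10) + 120·10^(86/10) + 45·10^(69/10) = 4.873e+10.
L_eq = 10·log₁₀(4.873e+10/285) = 82.33 dB.

82.3 dB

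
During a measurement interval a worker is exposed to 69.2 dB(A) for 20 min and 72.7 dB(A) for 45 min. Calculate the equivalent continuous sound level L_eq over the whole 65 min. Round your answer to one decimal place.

The energy average is taken in the linear domain: L_eq = 10·log₁₀[(Σ tᵢ·10^(Lᵢ/10))/T], T = 65 min.
Σ tᵢ·10^(Lᵢ/10) = 20·10^(69.2/10) + 45·10^(72.7/10) = 1.004e+09.
L_eq = 10·log₁₀(1.004e+09/65) = 71.89 dB(A).

71.9 dB(A)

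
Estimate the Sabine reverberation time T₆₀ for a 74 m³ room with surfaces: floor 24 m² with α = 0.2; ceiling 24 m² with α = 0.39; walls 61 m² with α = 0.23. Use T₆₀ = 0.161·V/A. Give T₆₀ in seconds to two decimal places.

Summing Sᵢαᵢ: 24·0.2 + 24·0.39 + 61·0.23 = 28.19 m².
T₆₀ = 0.161 × 74 / 28.19 = 0.423 s.

0.42 s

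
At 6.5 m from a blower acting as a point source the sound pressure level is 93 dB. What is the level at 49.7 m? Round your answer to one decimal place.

Point-source attenuation: ΔL = 20·log₁₀(r₂/r₁) = 20·log₁₀(49.7/6.5) = 17.669 dB.
L₂ = 93 − 20·log₁₀(49.7/6.5) = 93 − 17.669 = 75.33 dB.

75.3 dB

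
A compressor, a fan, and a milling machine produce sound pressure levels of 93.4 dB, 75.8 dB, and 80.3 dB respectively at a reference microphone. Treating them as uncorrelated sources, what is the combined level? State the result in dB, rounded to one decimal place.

93.7 dB

Incoherent sources combine by intensity addition: L_total = 10·log₁₀(Σ 10^(L_i/10)).
Σ 10^(L/10) = 10^(93.4/10) + 10^(75.8/10) + 10^(80.3/10) = 2.333e+09.
L_total = 10·log₁₀(2.333e+09) = 93.68 dB.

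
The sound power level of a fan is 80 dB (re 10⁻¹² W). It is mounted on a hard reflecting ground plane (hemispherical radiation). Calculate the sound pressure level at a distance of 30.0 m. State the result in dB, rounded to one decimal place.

42.5 dB

L_p = L_w − 10·log₁₀(2π·r²) with r = 30.0 m.
2π·r² = 5655 m², 10·log₁₀ of that is 37.524 dB.
L_p = 80 − 37.524 = 42.48 dB.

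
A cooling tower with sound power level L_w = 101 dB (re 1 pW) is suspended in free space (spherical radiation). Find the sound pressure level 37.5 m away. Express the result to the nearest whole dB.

59 dB

The power spreads over a sphere of area 4π·r², so L_p = L_w − 10·log₁₀(4π·r²).
4π·r² = 1.767e+04 m², 10·log₁₀ of that is 42.473 dB.
L_p = 101 − 42.473 = 58.53 dB.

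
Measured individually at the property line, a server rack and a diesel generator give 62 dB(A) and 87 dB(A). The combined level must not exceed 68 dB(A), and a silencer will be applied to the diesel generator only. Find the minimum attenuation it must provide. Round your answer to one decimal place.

20.3 dB

The untreated sources together contribute 10^(62/10) = 1.585e+06, i.e. 62.00 dB(A).
To meet 68 dB(A) overall, the treated diesel generator may contribute at most 10^(68/10) − 1.585e+06 = 4.725e+06, i.e. 66.74 dB(A).
So the diesel generator must be reduced from 87 to 66.74 dB(A): IL = 20.26 dB.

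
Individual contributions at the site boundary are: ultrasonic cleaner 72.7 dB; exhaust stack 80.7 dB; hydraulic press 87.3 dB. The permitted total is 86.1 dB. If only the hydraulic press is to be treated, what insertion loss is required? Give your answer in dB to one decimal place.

3.0 dB

Fixed contribution from the other sources: Σ 10^(L/10) = 10^(72.7/10) + 10^(80.7/10) = 1.361e+08 (81.34 dB).
The limit corresponds to 10^(86.1/10) = 4.074e+08; subtracting the fixed part leaves 2.713e+08 for the hydraulic press, i.e. 84.33 dB.
Required insertion loss = 87.3 − 84.33 = 2.97 dB.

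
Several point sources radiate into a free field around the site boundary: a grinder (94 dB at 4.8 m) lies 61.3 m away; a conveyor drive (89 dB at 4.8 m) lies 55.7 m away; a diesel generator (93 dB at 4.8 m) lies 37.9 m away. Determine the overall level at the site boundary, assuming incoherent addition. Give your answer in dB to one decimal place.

77.3 dB

First find each source's level at the receiver (point-source: −20·log₁₀(r/r_ref)), then combine on an intensity basis.
grinder: 94 − 20·log₁₀(61.3/4.8) = 94 − 22.12 = 71.88 dB.
conveyor drive: 89 − 20·log₁₀(55.7/4.8) = 89 − 21.29 = 67.71 dB.
diesel generator: 93 − 20·log₁₀(37.9/4.8) = 93 − 17.95 = 75.05 dB.
Σ 10^(L/10) = 5.330e+07 → L_total = 10·log₁₀(5.330e+07) = 77.27 dB.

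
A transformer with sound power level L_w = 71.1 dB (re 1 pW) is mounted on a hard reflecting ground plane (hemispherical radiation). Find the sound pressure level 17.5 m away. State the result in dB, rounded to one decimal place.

L_p = L_w − 10·log₁₀(2π·r²) with r = 17.5 m.
2π·r² = 1924 m², 10·log₁₀ of that is 32.843 dB.
L_p = 71.1 − 32.843 = 38.26 dB.

38.3 dB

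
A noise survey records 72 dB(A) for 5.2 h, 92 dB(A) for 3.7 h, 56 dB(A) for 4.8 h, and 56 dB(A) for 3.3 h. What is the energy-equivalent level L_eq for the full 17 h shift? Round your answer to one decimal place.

Weight each interval's intensity by its duration and average over T = 17 h:
Σ tᵢ·10^(Lᵢ/10) = 5.2·10^(72/10) + 3.7·10^(92/10) + 4.8·10^(56/10) + 3.3·10^(56/10) = 5.950e+09.
L_eq = 10·log₁₀(5.950e+09/17) = 85.44 dB(A).

85.4 dB(A)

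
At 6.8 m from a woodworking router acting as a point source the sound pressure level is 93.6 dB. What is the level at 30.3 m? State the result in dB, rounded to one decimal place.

80.6 dB

For a point source, L₂ = L₁ − 20·log₁₀(r₂/r₁).
L₂ = 93.6 − 20·log₁₀(30.3/6.8) = 93.6 − 12.979 = 80.62 dB.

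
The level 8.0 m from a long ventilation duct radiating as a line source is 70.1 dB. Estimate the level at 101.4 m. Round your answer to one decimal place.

59.1 dB

Line-source attenuation: ΔL = 10·log₁₀(r₂/r₁) = 10·log₁₀(101.4/8.0) = 11.029 dB.
L₂ = 70.1 − 10·log₁₀(101.4/8.0) = 70.1 − 11.029 = 59.07 dB.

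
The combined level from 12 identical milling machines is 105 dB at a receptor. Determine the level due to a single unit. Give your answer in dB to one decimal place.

94.2 dB

For N identical incoherent sources L_total = L₁ + 10·log₁₀ N, so L₁ = 105 − 10·log₁₀(12) = 105 − 10.792.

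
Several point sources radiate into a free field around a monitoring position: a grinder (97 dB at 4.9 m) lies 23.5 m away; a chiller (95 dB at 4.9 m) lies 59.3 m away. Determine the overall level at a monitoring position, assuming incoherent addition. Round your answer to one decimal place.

Propagate each source to the receiver with L = L_ref − 20·log₁₀(r/r_ref), then add intensities.
grinder: 97 − 20·log₁₀(23.5/4.9) = 97 − 13.62 = 83.38 dB.
chiller: 95 − 20·log₁₀(59.3/4.9) = 95 − 21.66 = 73.34 dB.
Σ 10^(L/10) = 2.395e+08 → L_total = 10·log₁₀(2.395e+08) = 83.79 dB.

83.8 dB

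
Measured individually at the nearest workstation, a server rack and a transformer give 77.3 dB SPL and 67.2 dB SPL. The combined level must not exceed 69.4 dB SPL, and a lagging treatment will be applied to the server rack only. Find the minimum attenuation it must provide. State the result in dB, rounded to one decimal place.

11.9 dB

The untreated sources together contribute 10^(67.2/10) = 5.248e+06, i.e. 67.20 dB SPL.
The limit corresponds to 10^(69.4/10) = 8.710e+06; subtracting the fixed part leaves 3.462e+06 for the server rack, i.e. 65.39 dB SPL.
So the server rack must be reduced from 77.3 to 65.39 dB SPL: IL = 11.91 dB.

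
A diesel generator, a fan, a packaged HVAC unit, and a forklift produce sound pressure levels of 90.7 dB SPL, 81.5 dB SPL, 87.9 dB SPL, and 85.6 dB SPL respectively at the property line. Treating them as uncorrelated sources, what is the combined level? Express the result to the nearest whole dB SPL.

Incoherent sources combine by intensity addition: L_total = 10·log₁₀(Σ 10^(L_i/10)).
Σ 10^(L/10) = 10^(90.7/10) + 10^(81.5/10) + 10^(87.9/10) + 10^(85.6/10) = 2.296e+09.
L_total = 10·log₁₀(2.296e+09) = 93.61 dB SPL.

94 dB SPL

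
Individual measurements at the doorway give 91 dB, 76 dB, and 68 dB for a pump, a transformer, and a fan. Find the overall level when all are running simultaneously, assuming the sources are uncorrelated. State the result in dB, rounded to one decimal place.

91.2 dB

For uncorrelated sources the intensities add, so convert each level to linear form, sum, and take 10·log₁₀ of the total.
Σ 10^(L/10) = 10^(91/10) + 10^(76/10) + 10^(68/10) = 1.305e+09.
L_total = 10·log₁₀(1.305e+09) = 91.16 dB.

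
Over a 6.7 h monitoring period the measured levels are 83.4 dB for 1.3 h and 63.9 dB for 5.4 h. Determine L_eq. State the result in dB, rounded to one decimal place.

L_eq = 10·log₁₀[(1/T)·Σ tᵢ·10^(Lᵢ/10)] with T = 6.7 h.
Σ tᵢ·10^(Lᵢ/10) = 1.3·10^(83.4/10) + 5.4·10^(63.9/10) = 2.977e+08.
L_eq = 10·log₁₀(2.977e+08/6.7) = 76.48 dB.

76.5 dB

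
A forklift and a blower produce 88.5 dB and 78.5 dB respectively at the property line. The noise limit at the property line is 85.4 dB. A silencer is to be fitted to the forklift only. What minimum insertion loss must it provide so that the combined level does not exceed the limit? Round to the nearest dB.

4 dB

The untreated sources together contribute 10^(78.5/10) = 7.079e+07, i.e. 78.50 dB.
The limit corresponds to 10^(85.4/10) = 3.467e+08; subtracting the fixed part leaves 2.759e+08 for the forklift, i.e. 84.41 dB.
Required insertion loss = 88.5 − 84.41 = 4.09 dB.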